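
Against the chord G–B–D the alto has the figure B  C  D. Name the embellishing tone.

The harmony at that moment is G major triad (G, B, D); C is not a chord tone.
It is approached by step up from B and left by step up to D.
Step in, step out in the same direction — a passing tone.

C is a passing tone.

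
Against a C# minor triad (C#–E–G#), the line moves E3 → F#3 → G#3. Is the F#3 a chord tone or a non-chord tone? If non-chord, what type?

Non-chord tone — a passing tone.

The harmony at that moment is C# minor triad (C#, E, G#); F#3 is not a chord tone.
It is approached by step up from E3 and left by step up to G#3.
Step in, step out in the same direction — a passing tone.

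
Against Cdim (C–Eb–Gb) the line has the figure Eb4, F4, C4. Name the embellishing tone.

The harmony at that moment is C diminished triad (C, Eb, Gb); F4 is not a chord tone.
It is approached by step up from Eb4 and left by leap down to C4.
Step in, leap out — an escape tone.

F4 is an escape tone.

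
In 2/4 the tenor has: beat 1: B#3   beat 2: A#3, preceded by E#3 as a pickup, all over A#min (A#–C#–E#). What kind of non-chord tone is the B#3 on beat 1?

Appoggiatura.

The harmony at that moment is A# minor triad (A#, C#, E#); B#3 is not a chord tone.
It is approached by leap up from E#3 and left by step down to A#3.
Leap in, step out, metrically accented — an appoggiatura.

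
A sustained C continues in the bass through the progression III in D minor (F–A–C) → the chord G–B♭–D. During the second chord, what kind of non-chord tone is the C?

The harmony at that moment is G minor triad (G, B♭, D); C is not a chord tone.
It is held over (the same pitch as the preceding C) and then sustained as the same pitch into the next harmony.
Sustained through a change of harmony — a pedal tone.

Pedal tone (pedal point).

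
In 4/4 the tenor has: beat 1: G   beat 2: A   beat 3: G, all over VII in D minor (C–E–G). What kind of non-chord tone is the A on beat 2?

Upper neighbor tone.

The harmony at that moment is C major triad (C, E, G); A is not a chord tone.
It is approached by step up from G and left by step down to G.
Step away and step back to the same note — a neighbor tone (upper neighbor).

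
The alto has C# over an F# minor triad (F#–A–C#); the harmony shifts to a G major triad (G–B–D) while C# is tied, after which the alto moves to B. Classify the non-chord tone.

C# is a suspension.

The harmony at that moment is G major triad (G, B, D); C# is not a chord tone.
It is held over (the same pitch as the preceding C#) and left by step down to B.
Held over from the previous chord and resolving down by step — a suspension.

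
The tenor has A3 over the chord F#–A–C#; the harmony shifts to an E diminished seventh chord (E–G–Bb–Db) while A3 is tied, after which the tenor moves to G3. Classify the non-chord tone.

A3 is a suspension.

The harmony at that moment is E diminished seventh chord (E, G, Bb, Db); A3 is not a chord tone.
It is held over (the same pitch as the preceding A3) and left by step down to G3.
Held over from the previous chord and resolving down by step — a suspension.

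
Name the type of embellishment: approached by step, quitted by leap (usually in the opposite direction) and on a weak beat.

Approach: by step. Departure: by leap. Metric position: weak.
Step in, leap out, from a weak position — an escape tone (échappée). (It is the mirror image of the appoggiatura, which leaps in and steps out on a strong beat.)

Escape tone.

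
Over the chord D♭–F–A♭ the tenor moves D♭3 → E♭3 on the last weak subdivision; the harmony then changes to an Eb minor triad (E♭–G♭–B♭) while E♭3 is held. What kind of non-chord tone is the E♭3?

E♭3 is an anticipation.

The harmony at that moment is D♭ major triad (D♭, F, A♭); E♭3 is not a chord tone.
It is approached by step up from D♭3 and then sustained as the same pitch into the next harmony.
Arriving early and becoming a chord tone when the harmony changes — an anticipation.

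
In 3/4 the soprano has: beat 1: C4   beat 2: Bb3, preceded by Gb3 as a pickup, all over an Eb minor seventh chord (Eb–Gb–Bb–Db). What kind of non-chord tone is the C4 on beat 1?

Appoggiatura.

The harmony at that moment is Eb minor seventh chord (Eb, Gb, Bb, Db); C4 is not a chord tone.
It is approached by leap up from Gb3 and left by step down to Bb3.
Leap in, step out, metrically accented — an appoggiatura.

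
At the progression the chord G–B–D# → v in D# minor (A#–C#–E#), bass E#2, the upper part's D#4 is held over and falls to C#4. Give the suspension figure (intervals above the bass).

7–6 suspension.

At the second chord the bass is E#2. The suspended D#4 lies a seventh above the bass; after resolving down by step to C#4, the interval above the bass becomes a sixth.
Suspension figures are named by those two intervals: 7–6.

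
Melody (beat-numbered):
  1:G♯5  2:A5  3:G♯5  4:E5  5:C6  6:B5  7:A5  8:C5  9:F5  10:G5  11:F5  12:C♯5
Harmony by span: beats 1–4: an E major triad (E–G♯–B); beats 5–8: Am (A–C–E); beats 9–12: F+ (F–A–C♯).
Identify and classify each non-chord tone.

A5 (beat 2) — neighbor tone; B5 (beat 6) — passing tone; G5 (beat 10) — neighbor tone.

The harmony at that moment is E major triad (E, G♯, B); A5 is not a chord tone.
It is approached by step up from G♯5 and left by step down to G♯5.
Step away and step back to the same note — a neighbor tone (upper neighbor).
The harmony at that moment is A minor triad (A, C, E); B5 is not a chord tone.
It is approached by step down from C6 and left by step down to A5.
Step in, step out in the same direction — a passing tone.
The harmony at that moment is F augmented triad (F, A, C♯); G5 is not a chord tone.
It is approached by step up from F5 and left by step down to F5.
Step away and step back to the same note — a neighbor tone (upper neighbor).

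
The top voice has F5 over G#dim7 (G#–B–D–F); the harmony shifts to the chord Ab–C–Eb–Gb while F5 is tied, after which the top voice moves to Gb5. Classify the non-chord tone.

F5 is a retardation.

The harmony at that moment is Ab dominant seventh chord (Ab, C, Eb, Gb); F5 is not a chord tone.
It is held over (the same pitch as the preceding F5) and left by step up to Gb5.
Held over from the previous chord and resolving up by step — a retardation.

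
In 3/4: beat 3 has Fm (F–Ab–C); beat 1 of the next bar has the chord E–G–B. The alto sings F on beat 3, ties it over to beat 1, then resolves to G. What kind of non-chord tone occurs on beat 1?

The harmony at that moment is E minor triad (E, G, B); F is not a chord tone.
It is held over (the same pitch as the preceding F) and left by step up to G.
Held over from the previous chord and resolving up by step — a retardation.

Retardation.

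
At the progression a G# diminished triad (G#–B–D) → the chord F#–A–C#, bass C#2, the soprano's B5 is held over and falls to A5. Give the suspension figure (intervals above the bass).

7–6 suspension.

At the second chord the bass is C#2. The suspended B5 lies a seventh above the bass; after resolving down by step to A5, the interval above the bass becomes a sixth.
Suspension figures are named by those two intervals: 7–6.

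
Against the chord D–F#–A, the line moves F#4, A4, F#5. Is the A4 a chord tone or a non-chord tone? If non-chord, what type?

Chord tone (the fifth of D major triad).

D major triad contains D, F#, A; A is the fifth, so it is a chord tone.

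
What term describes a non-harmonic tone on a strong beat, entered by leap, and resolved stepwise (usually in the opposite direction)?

Approach: by leap. Departure: by step. Metric position: strong.
Leap in, step out, in a metrically strong position — an appoggiatura. (It is the mirror image of the escape tone, which steps in and leaps out from a weak position.)

Appoggiatura.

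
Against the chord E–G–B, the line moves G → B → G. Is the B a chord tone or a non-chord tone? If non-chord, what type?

E minor triad contains E, G, B; B is the fifth, so it is a chord tone.

Chord tone (the fifth of E minor triad).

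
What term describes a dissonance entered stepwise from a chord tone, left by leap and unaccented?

Escape tone.

Approach: by step. Departure: by leap. Metric position: weak.
Step in, leap out, from a weak position — an escape tone (échappée). (It is the mirror image of the appoggiatura, which leaps in and steps out on a strong beat.)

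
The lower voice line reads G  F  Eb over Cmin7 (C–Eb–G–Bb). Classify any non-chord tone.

F is a passing tone.

The harmony at that moment is C minor seventh chord (C, Eb, G, Bb); F is not a chord tone.
It is approached by step down from G and left by step down to Eb.
Step in, step out in the same direction — a passing tone.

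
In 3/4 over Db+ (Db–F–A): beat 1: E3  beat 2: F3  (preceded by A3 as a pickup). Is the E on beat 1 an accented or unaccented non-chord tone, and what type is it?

Accented appoggiatura.

The harmony at that moment is Db augmented triad (Db, F, A); E3 is not a chord tone.
It is approached by leap down from A3 and left by step up to F3.
Leap in, step out — an appoggiatura.
It falls on the downbeat, so it is accented.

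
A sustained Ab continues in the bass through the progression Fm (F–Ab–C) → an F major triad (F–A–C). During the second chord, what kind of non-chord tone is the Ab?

Pedal tone (pedal point).

The harmony at that moment is F major triad (F, A, C); Ab is not a chord tone.
It is held over (the same pitch as the preceding Ab) and then sustained as the same pitch into the next harmony.
Sustained through a change of harmony — a pedal tone.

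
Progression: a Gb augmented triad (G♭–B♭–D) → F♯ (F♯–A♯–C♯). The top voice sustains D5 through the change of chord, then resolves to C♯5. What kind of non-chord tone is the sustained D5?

The harmony at that moment is F♯ major triad (F♯, A♯, C♯); D5 is not a chord tone.
It is held over (the same pitch as the preceding D5) and left by step down to C♯5.
Held over from the previous chord and resolving down by step — a suspension.

D5 is a suspension.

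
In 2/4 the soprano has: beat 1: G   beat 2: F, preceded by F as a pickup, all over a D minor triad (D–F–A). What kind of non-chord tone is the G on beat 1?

Upper neighbor tone.

The harmony at that moment is D minor triad (D, F, A); G is not a chord tone.
It is approached by step up from F and left by step down to F.
Step away and step back to the same note — a neighbor tone (upper neighbor).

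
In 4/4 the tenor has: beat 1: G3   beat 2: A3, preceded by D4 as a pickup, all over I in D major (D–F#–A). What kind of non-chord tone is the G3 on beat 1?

Appoggiatura.

The harmony at that moment is D major triad (D, F#, A); G3 is not a chord tone.
It is approached by leap down from D4 and left by step up to A3.
Leap in, step out, metrically accented — an appoggiatura.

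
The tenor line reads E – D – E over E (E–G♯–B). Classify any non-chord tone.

The harmony at that moment is E major triad (E, G♯, B); D is not a chord tone.
It is approached by step down from E and left by step up to E.
Step away and step back to the same note — a neighbor tone (lower neighbor).

D is a neighbor tone.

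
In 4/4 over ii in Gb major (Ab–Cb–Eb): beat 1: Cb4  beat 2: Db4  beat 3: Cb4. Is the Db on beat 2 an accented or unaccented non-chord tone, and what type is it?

The harmony at that moment is Ab minor triad (Ab, Cb, Eb); Db4 is not a chord tone.
It is approached by step up from Cb4 and left by step down to Cb4.
Step away and step back to the same note — a neighbor tone (upper neighbor).
It falls on a weak beat, so it is unaccented.

Unaccented neighbor tone.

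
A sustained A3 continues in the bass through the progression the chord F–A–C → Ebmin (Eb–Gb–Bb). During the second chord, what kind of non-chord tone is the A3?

The harmony at that moment is Eb minor triad (Eb, Gb, Bb); A3 is not a chord tone.
It is held over (the same pitch as the preceding A3) and then sustained as the same pitch into the next harmony.
Sustained through a change of harmony — a pedal tone.

Pedal tone (pedal point).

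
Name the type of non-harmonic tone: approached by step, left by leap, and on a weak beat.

Escape tone.

Approach: by step. Departure: by leap. Metric position: weak.
Step in, leap out, from a weak position — an escape tone (échappée). (It is the mirror image of the appoggiatura, which leaps in and steps out on a strong beat.)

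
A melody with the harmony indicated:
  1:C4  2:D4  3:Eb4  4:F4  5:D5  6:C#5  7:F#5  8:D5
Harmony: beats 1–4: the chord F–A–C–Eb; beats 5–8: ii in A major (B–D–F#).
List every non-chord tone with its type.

D4 (beat 2) — passing tone; C#5 (beat 6) — escape tone.

The harmony at that moment is F dominant seventh chord (F, A, C, Eb); D4 is not a chord tone.
It is approached by step up from C4 and left by step up to Eb4.
Step in, step out in the same direction — a passing tone.
The harmony at that moment is B minor triad (B, D, F#); C#5 is not a chord tone.
It is approached by step down from D5 and left by leap up to F#5.
Step in, leap out — an escape tone.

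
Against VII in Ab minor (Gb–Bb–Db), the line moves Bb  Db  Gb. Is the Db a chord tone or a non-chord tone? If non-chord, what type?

Chord tone (the fifth of Gb major triad).

Gb major triad contains Gb, Bb, Db; Db is the fifth, so it is a chord tone.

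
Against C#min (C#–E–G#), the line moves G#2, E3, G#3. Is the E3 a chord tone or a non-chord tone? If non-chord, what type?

Chord tone (the third of C# minor triad).

C# minor triad contains C#, E, G#; E is the third, so it is a chord tone.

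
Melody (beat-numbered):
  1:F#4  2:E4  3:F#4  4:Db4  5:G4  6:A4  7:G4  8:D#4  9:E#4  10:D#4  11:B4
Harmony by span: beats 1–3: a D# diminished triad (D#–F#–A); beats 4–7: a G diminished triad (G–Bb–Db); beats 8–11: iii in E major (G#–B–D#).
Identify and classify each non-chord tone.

E4 (beat 2) — neighbor tone; A4 (beat 6) — neighbor tone; E#4 (beat 9) — neighbor tone.

The harmony at that moment is D# diminished triad (D#, F#, A); E4 is not a chord tone.
It is approached by step down from F#4 and left by step up to F#4.
Step away and step back to the same note — a neighbor tone (lower neighbor).
The harmony at that moment is G diminished triad (G, Bb, Db); A4 is not a chord tone.
It is approached by step up from G4 and left by step down to G4.
Step away and step back to the same note — a neighbor tone (upper neighbor).
The harmony at that moment is G# minor triad (G#, B, D#); E#4 is not a chord tone.
It is approached by step up from D#4 and left by step down to D#4.
Step away and step back to the same note — a neighbor tone (upper neighbor).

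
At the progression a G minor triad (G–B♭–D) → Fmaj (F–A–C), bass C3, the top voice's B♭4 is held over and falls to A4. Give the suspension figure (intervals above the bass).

At the second chord the bass is C3. The suspended B♭4 lies a seventh above the bass; after resolving down by step to A4, the interval above the bass becomes a sixth.
Suspension figures are named by those two intervals: 7–6.

7–6 suspension.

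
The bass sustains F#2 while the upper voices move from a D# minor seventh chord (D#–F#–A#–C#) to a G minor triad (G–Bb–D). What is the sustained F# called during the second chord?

The harmony at that moment is G minor triad (G, Bb, D); F#2 is not a chord tone.
It is held over (the same pitch as the preceding F#2) and then sustained as the same pitch into the next harmony.
Sustained through a change of harmony — a pedal tone.

Pedal tone (pedal point).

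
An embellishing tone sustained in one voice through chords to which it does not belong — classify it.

Pedal tone.

Approach: none. Departure: none — a single pitch is sustained while the chords change around it, passing through harmonies that do not contain it.
No melodic motion at all; the dissonance is created entirely by the moving harmonies against the stationary note — a pedal tone (pedal point).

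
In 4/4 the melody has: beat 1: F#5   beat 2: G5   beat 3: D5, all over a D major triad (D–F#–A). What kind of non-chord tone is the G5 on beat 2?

Escape tone.

The harmony at that moment is D major triad (D, F#, A); G5 is not a chord tone.
It is approached by step up from F#5 and left by leap down to D5.
Step in, leap out, on a weak beat — an escape tone.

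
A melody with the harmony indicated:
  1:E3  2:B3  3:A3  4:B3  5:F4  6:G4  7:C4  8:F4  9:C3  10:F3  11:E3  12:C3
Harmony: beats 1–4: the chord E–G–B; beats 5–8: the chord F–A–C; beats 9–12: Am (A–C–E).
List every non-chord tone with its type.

The harmony at that moment is E minor triad (E, G, B); A3 is not a chord tone.
It is approached by step down from B3 and left by step up to B3.
Step away and step back to the same note — a neighbor tone (lower neighbor).
The harmony at that moment is F major triad (F, A, C); G4 is not a chord tone.
It is approached by step up from F4 and left by leap down to C4.
Step in, leap out — an escape tone.
The harmony at that moment is A minor triad (A, C, E); F3 is not a chord tone.
It is approached by leap up from C3 and left by step down to E3.
Leap in, step out — an appoggiatura.

A3 (beat 3) — neighbor tone; G4 (beat 6) — escape tone; F3 (beat 10) — appoggiatura.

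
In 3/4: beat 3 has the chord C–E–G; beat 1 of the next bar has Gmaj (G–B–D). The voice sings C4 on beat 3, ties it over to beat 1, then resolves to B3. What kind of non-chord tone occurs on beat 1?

Suspension.

The harmony at that moment is G major triad (G, B, D); C4 is not a chord tone.
It is held over (the same pitch as the preceding C4) and left by step down to B3.
Held over from the previous chord and resolving down by step — a suspension.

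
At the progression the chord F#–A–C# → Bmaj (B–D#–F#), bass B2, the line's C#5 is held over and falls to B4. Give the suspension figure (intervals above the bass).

At the second chord the bass is B2. The suspended C#5 lies a ninth above the bass; after resolving down by step to B4, the interval above the bass becomes an octave.
Suspension figures are named by those two intervals: 9–8.

9–8 suspension.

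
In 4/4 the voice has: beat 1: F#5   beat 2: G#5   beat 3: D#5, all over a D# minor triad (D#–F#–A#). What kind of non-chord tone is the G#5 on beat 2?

The harmony at that moment is D# minor triad (D#, F#, A#); G#5 is not a chord tone.
It is approached by step up from F#5 and left by leap down to D#5.
Step in, leap out, on a weak beat — an escape tone.

Escape tone.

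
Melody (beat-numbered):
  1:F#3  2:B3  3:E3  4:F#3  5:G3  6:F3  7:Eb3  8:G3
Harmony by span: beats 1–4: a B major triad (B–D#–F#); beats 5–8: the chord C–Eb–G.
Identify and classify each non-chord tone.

E3 (beat 3) — appoggiatura; F3 (beat 6) — passing tone.

The harmony at that moment is B major triad (B, D#, F#); E3 is not a chord tone.
It is approached by leap down from B3 and left by step up to F#3.
Leap in, step out — an appoggiatura.
The harmony at that moment is C minor triad (C, Eb, G); F3 is not a chord tone.
It is approached by step down from G3 and left by step down to Eb3.
Step in, step out in the same direction — a passing tone.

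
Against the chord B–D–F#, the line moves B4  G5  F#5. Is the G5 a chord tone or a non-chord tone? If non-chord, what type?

Non-chord tone — an appoggiatura.

The harmony at that moment is B minor triad (B, D, F#); G5 is not a chord tone.
It is approached by leap up from B4 and left by step down to F#5.
Leap in, step out — an appoggiatura.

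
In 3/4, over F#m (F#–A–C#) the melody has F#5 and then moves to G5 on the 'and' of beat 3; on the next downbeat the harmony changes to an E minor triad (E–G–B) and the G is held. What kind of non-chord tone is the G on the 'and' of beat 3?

Anticipation.

The harmony at that moment is F# minor triad (F#, A, C#); G5 is not a chord tone.
It is approached by step up from F#5 and then sustained as the same pitch into the next harmony.
Arriving early and becoming a chord tone when the harmony changes — an anticipation.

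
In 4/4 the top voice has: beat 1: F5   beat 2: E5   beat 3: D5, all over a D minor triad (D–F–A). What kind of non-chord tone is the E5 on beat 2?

Passing tone.

The harmony at that moment is D minor triad (D, F, A); E5 is not a chord tone.
It is approached by step down from F5 and left by step down to D5.
Step in, step out in the same direction — a passing tone.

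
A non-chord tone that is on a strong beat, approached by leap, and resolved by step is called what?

Appoggiatura.

Approach: by leap. Departure: by step. Metric position: strong.
Leap in, step out, in a metrically strong position — an appoggiatura. (It is the mirror image of the escape tone, which steps in and leaps out from a weak position.)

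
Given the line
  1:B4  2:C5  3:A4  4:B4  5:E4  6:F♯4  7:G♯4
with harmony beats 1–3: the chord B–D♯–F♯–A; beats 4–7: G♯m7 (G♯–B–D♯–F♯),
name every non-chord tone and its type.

The harmony at that moment is B dominant seventh chord (B, D♯, F♯, A); C5 is not a chord tone.
It is approached by step up from B4 and left by leap down to A4.
Step in, leap out — an escape tone.
The harmony at that moment is G♯ minor seventh chord (G♯, B, D♯, F♯); E4 is not a chord tone.
It is approached by leap down from B4 and left by step up to F♯4.
Leap in, step out — an appoggiatura.

C5 (beat 2) — escape tone; E4 (beat 5) — appoggiatura.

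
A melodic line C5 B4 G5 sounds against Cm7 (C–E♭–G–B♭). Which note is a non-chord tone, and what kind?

The harmony at that moment is C minor seventh chord (C, E♭, G, B♭); B4 is not a chord tone.
It is approached by step down from C5 and left by leap up to G5.
Step in, leap out — an escape tone.

B4 is an escape tone.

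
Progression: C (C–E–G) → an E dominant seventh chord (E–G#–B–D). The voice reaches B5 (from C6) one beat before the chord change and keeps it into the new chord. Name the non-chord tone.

The harmony at that moment is C major triad (C, E, G); B5 is not a chord tone.
It is approached by step down from C6 and then sustained as the same pitch into the next harmony.
Arriving early and becoming a chord tone when the harmony changes — an anticipation.

B5 is an anticipation.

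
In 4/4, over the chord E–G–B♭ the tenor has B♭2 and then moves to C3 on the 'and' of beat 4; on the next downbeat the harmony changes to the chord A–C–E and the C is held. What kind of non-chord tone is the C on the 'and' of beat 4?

The harmony at that moment is E diminished triad (E, G, B♭); C3 is not a chord tone.
It is approached by step up from B♭2 and then sustained as the same pitch into the next harmony.
Arriving early and becoming a chord tone when the harmony changes — an anticipation.

Anticipation.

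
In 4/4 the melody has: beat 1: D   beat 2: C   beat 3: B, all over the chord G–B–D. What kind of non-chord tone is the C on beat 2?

The harmony at that moment is G major triad (G, B, D); C is not a chord tone.
It is approached by step down from D and left by step down to B.
Step in, step out in the same direction — a passing tone.

Passing tone.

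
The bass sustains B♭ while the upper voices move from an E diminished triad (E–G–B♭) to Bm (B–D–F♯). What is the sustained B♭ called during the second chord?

Pedal tone (pedal point).

The harmony at that moment is B minor triad (B, D, F♯); B♭ is not a chord tone.
It is held over (the same pitch as the preceding B♭) and then sustained as the same pitch into the next harmony.
Sustained through a change of harmony — a pedal tone.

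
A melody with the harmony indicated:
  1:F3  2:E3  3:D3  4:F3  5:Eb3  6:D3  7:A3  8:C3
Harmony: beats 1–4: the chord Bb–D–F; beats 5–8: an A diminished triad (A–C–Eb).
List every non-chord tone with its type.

E3 (beat 2) — passing tone; D3 (beat 6) — escape tone.

The harmony at that moment is Bb major triad (Bb, D, F); E3 is not a chord tone.
It is approached by step down from F3 and left by step down to D3.
Step in, step out in the same direction — a passing tone.
The harmony at that moment is A diminished triad (A, C, Eb); D3 is not a chord tone.
It is approached by step down from Eb3 and left by leap up to A3.
Step in, leap out — an escape tone.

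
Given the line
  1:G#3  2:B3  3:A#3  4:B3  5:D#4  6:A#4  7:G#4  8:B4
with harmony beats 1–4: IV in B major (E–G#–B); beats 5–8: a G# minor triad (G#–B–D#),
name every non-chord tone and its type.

A#3 (beat 3) — neighbor tone; A#4 (beat 6) — appoggiatura.

The harmony at that moment is E major triad (E, G#, B); A#3 is not a chord tone.
It is approached by step down from B3 and left by step up to B3.
Step away and step back to the same note — a neighbor tone (lower neighbor).
The harmony at that moment is G# minor triad (G#, B, D#); A#4 is not a chord tone.
It is approached by leap up from D#4 and left by step down to G#4.
Leap in, step out — an appoggiatura.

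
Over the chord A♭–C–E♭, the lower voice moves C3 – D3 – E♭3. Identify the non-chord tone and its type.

The harmony at that moment is A♭ major triad (A♭, C, E♭); D3 is not a chord tone.
It is approached by step up from C3 and left by step up to E♭3.
Step in, step out in the same direction — a passing tone.

D3 is a passing tone.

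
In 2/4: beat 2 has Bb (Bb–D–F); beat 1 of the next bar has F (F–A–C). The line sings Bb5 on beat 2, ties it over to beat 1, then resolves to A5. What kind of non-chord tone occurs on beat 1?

The harmony at that moment is F major triad (F, A, C); Bb5 is not a chord tone.
It is held over (the same pitch as the preceding Bb5) and left by step down to A5.
Held over from the previous chord and resolving down by step — a suspension.

Suspension.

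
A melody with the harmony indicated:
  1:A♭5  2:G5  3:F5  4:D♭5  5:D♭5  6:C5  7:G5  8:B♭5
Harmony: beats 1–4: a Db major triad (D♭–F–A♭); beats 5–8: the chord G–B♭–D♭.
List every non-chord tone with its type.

The harmony at that moment is D♭ major triad (D♭, F, A♭); G5 is not a chord tone.
It is approached by step down from A♭5 and left by step down to F5.
Step in, step out in the same direction — a passing tone.
The harmony at that moment is G diminished triad (G, B♭, D♭); C5 is not a chord tone.
It is approached by step down from D♭5 and left by leap up to G5.
Step in, leap out — an escape tone.

G5 (beat 2) — passing tone; C5 (beat 6) — escape tone.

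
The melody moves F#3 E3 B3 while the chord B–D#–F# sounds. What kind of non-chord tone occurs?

E3 is an escape tone.

The harmony at that moment is B major triad (B, D#, F#); E3 is not a chord tone.
It is approached by step down from F#3 and left by leap up to B3.
Step in, leap out — an escape tone.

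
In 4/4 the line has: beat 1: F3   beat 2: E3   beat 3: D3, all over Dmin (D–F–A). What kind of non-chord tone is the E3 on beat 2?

Passing tone.

The harmony at that moment is D minor triad (D, F, A); E3 is not a chord tone.
It is approached by step down from F3 and left by step down to D3.
Step in, step out in the same direction — a passing tone.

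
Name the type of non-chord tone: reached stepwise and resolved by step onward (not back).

Passing tone.

Approach: by step. Departure: by step, continuing in the same direction.
Stepwise on both sides with no change of direction means the note fills in the space between two different chord tones — a passing tone. (Had it turned back to its starting note it would be a neighbor tone instead.)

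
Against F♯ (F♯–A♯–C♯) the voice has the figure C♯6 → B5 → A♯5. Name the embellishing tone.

The harmony at that moment is F♯ major triad (F♯, A♯, C♯); B5 is not a chord tone.
It is approached by step down from C♯6 and left by step down to A♯5.
Step in, step out in the same direction — a passing tone.

B5 is a passing tone.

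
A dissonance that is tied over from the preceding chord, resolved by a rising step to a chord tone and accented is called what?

Approach: by preparation — the pitch is first a chord tone, then held (tied or repeated) while the harmony changes under it. Departure: up by step. Metric position: strong.
A prepared dissonance that resolves upward by step — a retardation. (The same figure resolving downward would be a suspension.)

Retardation.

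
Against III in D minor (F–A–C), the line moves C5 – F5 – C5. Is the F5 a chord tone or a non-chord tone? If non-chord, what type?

F major triad contains F, A, C; F is the root, so it is a chord tone.

Chord tone (the root of F major triad).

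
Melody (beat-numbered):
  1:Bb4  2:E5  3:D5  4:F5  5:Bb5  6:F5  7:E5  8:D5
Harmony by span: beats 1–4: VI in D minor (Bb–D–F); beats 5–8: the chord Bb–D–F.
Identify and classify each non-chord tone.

E5 (beat 2) — appoggiatura; E5 (beat 7) — passing tone.

The harmony at that moment is Bb major triad (Bb, D, F); E5 is not a chord tone.
It is approached by leap up from Bb4 and left by step down to D5.
Leap in, step out — an appoggiatura.
The harmony at that moment is Bb major triad (Bb, D, F); E5 is not a chord tone.
It is approached by step down from F5 and left by step down to D5.
Step in, step out in the same direction — a passing tone.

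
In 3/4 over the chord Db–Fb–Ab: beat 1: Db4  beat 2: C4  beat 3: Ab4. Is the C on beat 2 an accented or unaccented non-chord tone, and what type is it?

Unaccented escape tone.

The harmony at that moment is Db minor triad (Db, Fb, Ab); C4 is not a chord tone.
It is approached by step down from Db4 and left by leap up to Ab4.
Step in, leap out — an escape tone.
It falls on a weak beat, so it is unaccented.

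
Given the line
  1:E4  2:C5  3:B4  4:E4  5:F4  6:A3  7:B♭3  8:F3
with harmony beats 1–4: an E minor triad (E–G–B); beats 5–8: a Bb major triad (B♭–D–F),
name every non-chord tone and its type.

The harmony at that moment is E minor triad (E, G, B); C5 is not a chord tone.
It is approached by leap up from E4 and left by step down to B4.
Leap in, step out — an appoggiatura.
The harmony at that moment is B♭ major triad (B♭, D, F); A3 is not a chord tone.
It is approached by leap down from F4 and left by step up to B♭3.
Leap in, step out — an appoggiatura.

C5 (beat 2) — appoggiatura; A3 (beat 6) — appoggiatura.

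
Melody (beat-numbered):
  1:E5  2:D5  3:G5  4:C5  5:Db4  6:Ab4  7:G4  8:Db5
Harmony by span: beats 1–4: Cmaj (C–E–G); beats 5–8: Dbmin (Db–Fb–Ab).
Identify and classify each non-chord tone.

The harmony at that moment is C major triad (C, E, G); D5 is not a chord tone.
It is approached by step down from E5 and left by leap up to G5.
Step in, leap out — an escape tone.
The harmony at that moment is Db minor triad (Db, Fb, Ab); G4 is not a chord tone.
It is approached by step down from Ab4 and left by leap up to Db5.
Step in, leap out — an escape tone.

D5 (beat 2) — escape tone; G4 (beat 7) — escape tone.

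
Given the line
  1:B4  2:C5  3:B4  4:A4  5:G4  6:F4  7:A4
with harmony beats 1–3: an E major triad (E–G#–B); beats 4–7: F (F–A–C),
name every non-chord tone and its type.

The harmony at that moment is E major triad (E, G#, B); C5 is not a chord tone.
It is approached by step up from B4 and left by step down to B4.
Step away and step back to the same note — a neighbor tone (upper neighbor).
The harmony at that moment is F major triad (F, A, C); G4 is not a chord tone.
It is approached by step down from A4 and left by step down to F4.
Step in, step out in the same direction — a passing tone.

C5 (beat 2) — neighbor tone; G4 (beat 5) — passing tone.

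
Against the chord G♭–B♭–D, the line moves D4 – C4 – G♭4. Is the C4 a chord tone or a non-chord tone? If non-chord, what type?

Non-chord tone — an escape tone.

The harmony at that moment is G♭ augmented triad (G♭, B♭, D); C4 is not a chord tone.
It is approached by step down from D4 and left by leap up to G♭4.
Step in, leap out — an escape tone.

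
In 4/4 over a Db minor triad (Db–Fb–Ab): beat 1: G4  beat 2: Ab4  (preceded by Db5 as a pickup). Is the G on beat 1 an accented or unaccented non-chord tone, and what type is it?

Accented appoggiatura.

The harmony at that moment is Db minor triad (Db, Fb, Ab); G4 is not a chord tone.
It is approached by leap down from Db5 and left by step up to Ab4.
Leap in, step out — an appoggiatura.
It falls on the downbeat, so it is accented.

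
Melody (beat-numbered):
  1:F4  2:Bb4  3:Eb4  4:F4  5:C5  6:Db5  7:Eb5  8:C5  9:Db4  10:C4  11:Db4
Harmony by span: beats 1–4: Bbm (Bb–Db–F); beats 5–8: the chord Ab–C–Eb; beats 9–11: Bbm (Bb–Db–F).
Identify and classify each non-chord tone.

The harmony at that moment is Bb minor triad (Bb, Db, F); Eb4 is not a chord tone.
It is approached by leap down from Bb4 and left by step up to F4.
Leap in, step out — an appoggiatura.
The harmony at that moment is Ab major triad (Ab, C, Eb); Db5 is not a chord tone.
It is approached by step up from C5 and left by step up to Eb5.
Step in, step out in the same direction — a passing tone.
The harmony at that moment is Bb minor triad (Bb, Db, F); C4 is not a chord tone.
It is approached by step down from Db4 and left by step up to Db4.
Step away and step back to the same note — a neighbor tone (lower neighbor).

Eb4 (beat 3) — appoggiatura; Db5 (beat 6) — passing tone; C4 (beat 10) — neighbor tone.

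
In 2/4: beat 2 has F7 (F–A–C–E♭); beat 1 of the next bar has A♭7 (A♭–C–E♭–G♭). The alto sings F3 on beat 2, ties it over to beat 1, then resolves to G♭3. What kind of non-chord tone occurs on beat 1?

Retardation.

The harmony at that moment is A♭ dominant seventh chord (A♭, C, E♭, G♭); F3 is not a chord tone.
It is held over (the same pitch as the preceding F3) and left by step up to G♭3.
Held over from the previous chord and resolving up by step — a retardation.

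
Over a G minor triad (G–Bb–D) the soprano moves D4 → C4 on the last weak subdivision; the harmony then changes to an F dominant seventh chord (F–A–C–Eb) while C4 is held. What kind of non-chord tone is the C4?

C4 is an anticipation.

The harmony at that moment is G minor triad (G, Bb, D); C4 is not a chord tone.
It is approached by step down from D4 and then sustained as the same pitch into the next harmony.
Arriving early and becoming a chord tone when the harmony changes — an anticipation.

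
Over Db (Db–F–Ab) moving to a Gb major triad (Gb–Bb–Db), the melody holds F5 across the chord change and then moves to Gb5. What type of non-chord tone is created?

F5 is a retardation.

The harmony at that moment is Gb major triad (Gb, Bb, Db); F5 is not a chord tone.
It is held over (the same pitch as the preceding F5) and left by step up to Gb5.
Held over from the previous chord and resolving up by step — a retardation.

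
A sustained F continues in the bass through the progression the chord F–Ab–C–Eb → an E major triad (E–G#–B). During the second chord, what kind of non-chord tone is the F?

Pedal tone (pedal point).

The harmony at that moment is E major triad (E, G#, B); F is not a chord tone.
It is held over (the same pitch as the preceding F) and then sustained as the same pitch into the next harmony.
Sustained through a change of harmony — a pedal tone.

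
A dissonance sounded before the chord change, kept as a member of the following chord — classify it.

Approach: ahead of the chord change (typically by step), so it is dissonant against the current harmony. Departure: none — the same pitch is restated or held and is a chord tone of the new harmony.
Dissonant first, consonant once the harmony catches up: the note simply arrives early — an anticipation. (The reverse timing, consonant first and dissonant after the change, would be a suspension or retardation.)

Anticipation.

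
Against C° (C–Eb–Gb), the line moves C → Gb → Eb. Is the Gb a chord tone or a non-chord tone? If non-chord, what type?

C diminished triad contains C, Eb, Gb; Gb is the fifth, so it is a chord tone.

Chord tone (the fifth of C diminished triad).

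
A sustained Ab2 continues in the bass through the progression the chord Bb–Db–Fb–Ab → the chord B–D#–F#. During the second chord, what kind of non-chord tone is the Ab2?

The harmony at that moment is B major triad (B, D#, F#); Ab2 is not a chord tone.
It is held over (the same pitch as the preceding Ab2) and then sustained as the same pitch into the next harmony.
Sustained through a change of harmony — a pedal tone.

Pedal tone (pedal point).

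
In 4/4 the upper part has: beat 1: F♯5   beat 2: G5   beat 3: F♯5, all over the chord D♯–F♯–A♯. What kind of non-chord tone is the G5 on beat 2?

The harmony at that moment is D♯ minor triad (D♯, F♯, A♯); G5 is not a chord tone.
It is approached by step up from F♯5 and left by step down to F♯5.
Step away and step back to the same note — a neighbor tone (upper neighbor).

Upper neighbor tone.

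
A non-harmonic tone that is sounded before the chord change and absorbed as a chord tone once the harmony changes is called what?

Approach: ahead of the chord change (typically by step), so it is dissonant against the current harmony. Departure: none — the same pitch is restated or held and is a chord tone of the new harmony.
Dissonant first, consonant once the harmony catches up: the note simply arrives early — an anticipation. (The reverse timing, consonant first and dissonant after the change, would be a suspension or retardation.)

Anticipation.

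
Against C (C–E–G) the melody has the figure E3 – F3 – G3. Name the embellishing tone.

F3 is a passing tone.

The harmony at that moment is C major triad (C, E, G); F3 is not a chord tone.
It is approached by step up from E3 and left by step up to G3.
Step in, step out in the same direction — a passing tone.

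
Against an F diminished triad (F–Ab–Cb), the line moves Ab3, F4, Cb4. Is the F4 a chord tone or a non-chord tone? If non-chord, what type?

F diminished triad contains F, Ab, Cb; F is the root, so it is a chord tone.

Chord tone (the root of F diminished triad).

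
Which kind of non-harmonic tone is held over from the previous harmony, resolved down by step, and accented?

Approach: by preparation — the pitch is first a chord tone, then held (tied or repeated) while the harmony changes under it. Departure: down by step. Metric position: strong.
A prepared dissonance that resolves downward by step — a suspension. (The same figure resolving upward would be a retardation.)

Suspension.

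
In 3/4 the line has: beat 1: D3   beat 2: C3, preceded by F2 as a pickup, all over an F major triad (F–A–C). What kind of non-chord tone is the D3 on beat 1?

The harmony at that moment is F major triad (F, A, C); D3 is not a chord tone.
It is approached by leap up from F2 and left by step down to C3.
Leap in, step out, metrically accented — an appoggiatura.

Appoggiatura.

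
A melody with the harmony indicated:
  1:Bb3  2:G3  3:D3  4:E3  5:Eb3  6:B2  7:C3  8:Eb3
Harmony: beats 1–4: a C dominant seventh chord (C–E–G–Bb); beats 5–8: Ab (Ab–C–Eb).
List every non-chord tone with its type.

D3 (beat 3) — appoggiatura; B2 (beat 6) — appoggiatura.

The harmony at that moment is C dominant seventh chord (C, E, G, Bb); D3 is not a chord tone.
It is approached by leap down from G3 and left by step up to E3.
Leap in, step out — an appoggiatura.
The harmony at that moment is Ab major triad (Ab, C, Eb); B2 is not a chord tone.
It is approached by leap down from Eb3 and left by step up to C3.
Leap in, step out — an appoggiatura.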